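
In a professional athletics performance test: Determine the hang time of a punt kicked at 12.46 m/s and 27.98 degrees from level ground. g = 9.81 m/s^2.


T = 2*v*sin(theta)/g
sin(theta) = sin(27.98 deg) = 0.4692
T = 2*12.46*0.4692 / 9.81
T = 11.6916 / 9.81 = 1.1918 s

1.1918 s


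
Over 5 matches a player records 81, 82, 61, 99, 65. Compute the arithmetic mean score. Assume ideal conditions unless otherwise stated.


Average = sum / n
Sum = 388
Average = 388 / 5 = 77.6

77.6


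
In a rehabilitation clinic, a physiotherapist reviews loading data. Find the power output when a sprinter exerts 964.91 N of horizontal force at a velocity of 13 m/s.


P = F * v
P = 964.91 * 13
P = 12543.83 W

12543.83 W


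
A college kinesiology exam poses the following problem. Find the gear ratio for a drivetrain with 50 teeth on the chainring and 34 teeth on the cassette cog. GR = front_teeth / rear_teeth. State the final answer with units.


GR = front_teeth / rear_teeth
GR = 50 / 34
GR = 1.4706

1.4706


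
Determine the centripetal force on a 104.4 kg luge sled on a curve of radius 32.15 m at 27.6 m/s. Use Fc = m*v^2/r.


Fc = m * v^2 / r
v^2 = 27.6^2 = 761.76
Fc = 104.4 * 761.76 / 32.15
Fc = 79527.744 / 32.15 = 2473.6468 N

2473.6468 N


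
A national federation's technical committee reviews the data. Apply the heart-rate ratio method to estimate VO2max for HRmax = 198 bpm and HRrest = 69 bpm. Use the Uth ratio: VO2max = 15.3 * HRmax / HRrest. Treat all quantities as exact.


VO2max = 15.3 * HRmax / HRrest
VO2max = 15.3 * 198 / 69
VO2max = 3029.4 / 69 = 43.9043 mL/kg/min

43.9043 mL/kg/min


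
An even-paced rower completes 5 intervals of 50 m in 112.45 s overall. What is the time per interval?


Split time = total_time / n_laps = 112.45 / 5
Split time = 22.49 s per lap

22.49 s


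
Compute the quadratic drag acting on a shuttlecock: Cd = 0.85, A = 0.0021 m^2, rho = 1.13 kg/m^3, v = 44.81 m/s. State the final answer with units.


Fd = 0.5 * Cd * rho * A * v^2
Fd = 0.5 * 0.85 * 1.13 * 0.0021 * 44.81^2
v^2 = 2007.9361
Fd = 0.5 * 0.85 * 1.13 * 0.0021 * 2007.9361 = 2.0251 N

2.0251 N


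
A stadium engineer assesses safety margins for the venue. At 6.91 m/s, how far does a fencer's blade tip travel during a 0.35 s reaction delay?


d = v * t
d = 6.91 * 0.35
d = 2.4185 m

2.4185 m


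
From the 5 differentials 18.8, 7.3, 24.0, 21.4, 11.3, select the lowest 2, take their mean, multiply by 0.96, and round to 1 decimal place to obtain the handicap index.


All differentials: 18.8, 7.3, 24.0, 21.4, 11.3
Sorted: 7.3, 11.3, 18.8, 21.4, 24.0
Best 2: 7.3, 11.3
Average of best = 18.6 / 2 = 9.3
Raw index = 9.3 * 0.96 = 8.928
Handicap index = round(8.928, 1) = 8.9

8.9


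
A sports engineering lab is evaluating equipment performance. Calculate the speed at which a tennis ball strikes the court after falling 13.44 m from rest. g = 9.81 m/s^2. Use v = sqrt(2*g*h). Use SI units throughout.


v = sqrt(2 * g * h)
v = sqrt(2 * 9.81 * 13.44)
v = sqrt(263.6928) = 16.2386 m/s

16.2386 m/s


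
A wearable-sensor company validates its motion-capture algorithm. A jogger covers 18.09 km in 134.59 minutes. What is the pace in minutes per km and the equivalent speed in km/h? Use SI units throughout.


Pace = time / distance = 134.59 min / 18.09 km = 7.44 min/km
Speed = distance / time_in_hours = 18.09 / 2.2432 hr
Speed = 8.0645 km/h

7.44 min/km, 8.0645 km/h


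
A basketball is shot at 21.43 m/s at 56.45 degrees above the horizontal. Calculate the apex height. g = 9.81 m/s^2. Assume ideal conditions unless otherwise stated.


H = (v*sin(theta))^2 / (2*g)
vy = v*sin(theta) = 21.43 * sin(56.45 deg) = 17.8598 m/s
H = vy^2 / (2*g) = 318.974 / (2*9.81)
H = 318.974 / 19.62 = 16.2576 m

16.2576 m


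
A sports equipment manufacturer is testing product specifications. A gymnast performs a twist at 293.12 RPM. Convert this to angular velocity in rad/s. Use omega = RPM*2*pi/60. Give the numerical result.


omega = RPM * 2 * pi / 60
omega = 293.12 * 2 * 3.14159 / 60
omega = 1841.7273 / 60 = 30.6955 rad/s

30.6955 rad/s


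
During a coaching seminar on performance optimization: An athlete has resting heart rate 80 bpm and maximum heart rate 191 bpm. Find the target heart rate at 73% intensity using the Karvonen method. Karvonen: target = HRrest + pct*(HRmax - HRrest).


Target = HRrest + pct*(HRmax - HRrest)
Heart rate reserve = HRmax - HRrest = 191 - 80 = 111 bpm
Fraction = 73% = 0.73
Target = 80 + 0.73 * 111
Target = 80 + 81.03 = 161.03 bpm

161.03 bpm


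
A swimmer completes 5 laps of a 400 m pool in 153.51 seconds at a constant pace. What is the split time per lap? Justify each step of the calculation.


Split time = total_time / n_laps = 153.51 / 5
Split time = 30.702 s per lap

30.702 s


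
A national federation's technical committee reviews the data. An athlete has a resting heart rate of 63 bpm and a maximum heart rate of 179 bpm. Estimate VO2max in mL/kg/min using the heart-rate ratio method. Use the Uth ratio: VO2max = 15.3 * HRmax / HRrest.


VO2max = 15.3 * HRmax / HRrest
VO2max = 15.3 * 179 / 63
VO2max = 2738.7 / 63 = 43.4714 mL/kg/min

43.4714 mL/kg/min


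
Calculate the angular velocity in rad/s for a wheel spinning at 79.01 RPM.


omega = RPM * 2 * pi / 60
omega = 79.01 * 2 * 3.14159 / 60
omega = 496.4345 / 60 = 8.2739 rad/s

8.2739 rad/s


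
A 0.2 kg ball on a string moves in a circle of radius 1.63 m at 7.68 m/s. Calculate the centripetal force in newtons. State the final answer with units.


Fc = m * v^2 / r
v^2 = 7.68^2 = 58.9824
Fc = 0.2 * 58.9824 / 1.63
Fc = 11.7965 / 1.63 = 7.2371 N

7.2371 N


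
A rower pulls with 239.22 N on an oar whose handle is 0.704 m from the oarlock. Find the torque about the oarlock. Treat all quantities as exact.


tau = F * d
tau = 239.22 * 0.704
tau = 168.4109 N*m

168.4109 N*m


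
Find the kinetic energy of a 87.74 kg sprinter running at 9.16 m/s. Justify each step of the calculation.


KE = 0.5 * m * v^2
KE = 0.5 * 87.74 * 9.16^2
KE = 0.5 * 87.74 * 83.9056 = 3680.9387 J

3680.9387 J


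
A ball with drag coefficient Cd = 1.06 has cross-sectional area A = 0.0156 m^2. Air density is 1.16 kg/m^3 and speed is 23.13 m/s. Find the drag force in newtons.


Fd = 0.5 * Cd * rho * A * v^2
Fd = 0.5 * 1.06 * 1.16 * 0.0156 * 23.13^2
v^2 = 534.9969
Fd = 0.5 * 1.06 * 1.16 * 0.0156 * 534.9969 = 5.1311 N

5.1311 N


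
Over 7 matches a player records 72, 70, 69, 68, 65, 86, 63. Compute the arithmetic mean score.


Average = sum / n
Sum = 493
Average = 493 / 7 = 70.4286

70.4286


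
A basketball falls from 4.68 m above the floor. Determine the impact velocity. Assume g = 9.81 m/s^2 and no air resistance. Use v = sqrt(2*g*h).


v = sqrt(2 * g * h)
v = sqrt(2 * 9.81 * 4.68)
v = sqrt(91.8216) = 9.5824 m/s

9.5824 m/s


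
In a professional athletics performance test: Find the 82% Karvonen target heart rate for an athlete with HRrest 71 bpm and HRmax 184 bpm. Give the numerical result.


Target = HRrest + pct*(HRmax - HRrest)
Heart rate reserve = HRmax - HRrest = 184 - 71 = 113 bpm
Fraction = 82% = 0.82
Target = 71 + 0.82 * 113
Target = 71 + 92.66 = 163.66 bpm

163.66 bpm


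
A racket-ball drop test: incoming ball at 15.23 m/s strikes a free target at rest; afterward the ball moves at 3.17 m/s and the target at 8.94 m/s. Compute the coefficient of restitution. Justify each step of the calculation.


e = (v2_after - v1_after) / (v1_before - v2_before)
Numerator = 8.94 - 3.17 = 5.77
Denominator = 15.23 - 0 = 15.23
e = 5.77 / 15.23 = 0.3789

0.3789


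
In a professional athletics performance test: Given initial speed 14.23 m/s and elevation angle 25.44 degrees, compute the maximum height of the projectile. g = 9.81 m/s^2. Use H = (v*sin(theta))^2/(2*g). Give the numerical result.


H = (v*sin(theta))^2 / (2*g)
vy = v*sin(theta) = 14.23 * sin(25.44 deg) = 6.1127 m/s
H = vy^2 / (2*g) = 37.3653 / (2*9.81)
H = 37.3653 / 19.62 = 1.9045 m

1.9045 m


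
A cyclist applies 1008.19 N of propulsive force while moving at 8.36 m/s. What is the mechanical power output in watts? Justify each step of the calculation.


P = F * v
P = 1008.19 * 8.36
P = 8428.4684 W

8428.4684 W


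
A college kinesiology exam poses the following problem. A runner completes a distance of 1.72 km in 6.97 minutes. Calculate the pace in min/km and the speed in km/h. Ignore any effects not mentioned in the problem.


Pace = time / distance = 6.97 min / 1.72 km = 4.0523 min/km
Speed = distance / time_in_hours = 1.72 / 0.1162 hr
Speed = 14.8063 km/h

4.0523 min/km, 14.8063 km/h


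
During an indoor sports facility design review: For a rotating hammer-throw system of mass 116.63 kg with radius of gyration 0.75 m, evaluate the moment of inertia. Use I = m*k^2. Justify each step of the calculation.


I = m * k^2
I = 116.63 * 0.75^2
I = 116.63 * 0.5625 = 65.6044 kg*m^2

65.6044 kg*m^2


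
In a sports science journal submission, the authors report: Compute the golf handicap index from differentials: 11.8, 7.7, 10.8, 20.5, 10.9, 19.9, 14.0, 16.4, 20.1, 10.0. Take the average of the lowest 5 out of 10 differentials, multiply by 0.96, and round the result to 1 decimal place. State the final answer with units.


All differentials: 11.8, 7.7, 10.8, 20.5, 10.9, 19.9, 14.0, 16.4, 20.1, 10.0
Sorted: 7.7, 10.0, 10.8, 10.9, 11.8, 14.0, 16.4, 19.9, 20.1, 20.5
Best 5: 7.7, 10.0, 10.8, 10.9, 11.8
Average of best = 51.2 / 5 = 10.24
Raw index = 10.24 * 0.96 = 9.8304
Handicap index = round(9.8304, 1) = 9.8

9.8


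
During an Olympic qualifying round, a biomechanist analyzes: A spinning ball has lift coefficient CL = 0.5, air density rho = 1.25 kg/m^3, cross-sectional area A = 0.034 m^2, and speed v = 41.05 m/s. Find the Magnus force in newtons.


FM = 0.5 * CL * rho * A * v^2
FM = 0.5 * 0.5 * 1.25 * 0.034 * 41.05^2
v^2 = 1685.1025
FM = 0.5 * 0.5 * 1.25 * 0.034 * 1685.1025 = 17.9042 N

17.9042 N


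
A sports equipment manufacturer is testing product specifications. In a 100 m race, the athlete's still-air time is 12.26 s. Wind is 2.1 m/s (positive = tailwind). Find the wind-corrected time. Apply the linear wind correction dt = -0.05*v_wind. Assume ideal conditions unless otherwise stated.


dt = -0.05 * v_wind = -0.05 * 2.1 = -0.105 s
t_corrected = t_still + dt = 12.26 + (-0.105)
t_corrected = 12.155 s

12.155 s


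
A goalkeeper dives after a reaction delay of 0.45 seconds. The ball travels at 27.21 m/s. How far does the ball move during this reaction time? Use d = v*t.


d = v * t
d = 27.21 * 0.45
d = 12.2445 m

12.2445 m


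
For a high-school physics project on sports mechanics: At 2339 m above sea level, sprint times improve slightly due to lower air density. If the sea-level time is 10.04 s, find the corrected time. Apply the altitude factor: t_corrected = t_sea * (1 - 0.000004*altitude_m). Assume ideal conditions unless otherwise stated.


Correction factor = 1 - 0.000004 * 2339 = 0.990644
t_corrected = t_sea * factor = 10.04 * 0.990644
t_corrected = 9.9461 s

9.9461 s


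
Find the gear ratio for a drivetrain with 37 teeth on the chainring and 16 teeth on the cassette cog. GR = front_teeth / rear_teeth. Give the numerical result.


GR = front_teeth / rear_teeth
GR = 37 / 16
GR = 2.3125

2.3125


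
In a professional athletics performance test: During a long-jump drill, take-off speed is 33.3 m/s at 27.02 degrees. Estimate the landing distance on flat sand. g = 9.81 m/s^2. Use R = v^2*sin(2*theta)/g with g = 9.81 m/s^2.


R = v^2 * sin(2*theta) / g
Convert angle to radians: theta = 27.02 deg = 0.4716 rad
sin(2*theta) = sin(0.9432) = 0.8094
R = 33.3^2 * 0.8094 / 9.81
R = 1108.89 * 0.8094 / 9.81 = 91.495 m

91.495 m


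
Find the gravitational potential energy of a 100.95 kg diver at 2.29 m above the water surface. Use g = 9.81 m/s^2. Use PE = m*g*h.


PE = m * g * h
PE = 100.95 * 9.81 * 2.29
PE = 990.3195 * 2.29 = 2267.8317 J

2267.8317 J


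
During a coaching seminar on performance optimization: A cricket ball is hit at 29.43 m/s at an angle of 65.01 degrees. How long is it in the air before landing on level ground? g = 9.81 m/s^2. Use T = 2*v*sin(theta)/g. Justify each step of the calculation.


T = 2*v*sin(theta)/g
sin(theta) = sin(65.01 deg) = 0.9064
T = 2*29.43*0.9064 / 9.81
T = 53.3496 / 9.81 = 5.4383 s

5.4383 s


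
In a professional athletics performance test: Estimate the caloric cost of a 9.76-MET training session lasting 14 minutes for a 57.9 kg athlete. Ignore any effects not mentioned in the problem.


kcal = MET * mass * time_hr
Convert time: 14 min = 0.2333 hr
kcal = 9.76 * 57.9 * 0.2333
kcal = 131.8576 kcal

131.8576 kcal


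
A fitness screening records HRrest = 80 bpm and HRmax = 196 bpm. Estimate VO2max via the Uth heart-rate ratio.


VO2max = 15.3 * HRmax / HRrest
VO2max = 15.3 * 196 / 80
VO2max = 2998.8 / 80 = 37.485 mL/kg/min

37.485 mL/kg/min


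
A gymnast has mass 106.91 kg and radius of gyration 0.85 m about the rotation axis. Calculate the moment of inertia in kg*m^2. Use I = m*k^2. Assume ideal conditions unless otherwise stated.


I = m * k^2
I = 106.91 * 0.85^2
I = 106.91 * 0.7225 = 77.2425 kg*m^2

77.2425 kg*m^2


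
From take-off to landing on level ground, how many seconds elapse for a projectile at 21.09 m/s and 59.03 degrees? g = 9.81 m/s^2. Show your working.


T = 2*v*sin(theta)/g
sin(theta) = sin(59.03 deg) = 0.8574
T = 2*21.09*0.8574 / 9.81
T = 36.1667 / 9.81 = 3.6867 s

3.6867 s


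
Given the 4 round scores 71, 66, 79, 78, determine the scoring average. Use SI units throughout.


Average = sum / n
Sum = 294
Average = 294 / 4 = 73.5

73.5


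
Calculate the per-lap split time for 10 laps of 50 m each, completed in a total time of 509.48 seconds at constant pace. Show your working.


Split time = total_time / n_laps = 509.48 / 10
Split time = 50.948 s per lap

50.948 s


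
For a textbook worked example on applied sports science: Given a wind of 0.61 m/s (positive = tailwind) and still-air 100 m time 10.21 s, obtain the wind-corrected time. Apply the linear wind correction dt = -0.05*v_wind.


dt = -0.05 * v_wind = -0.05 * 0.61 = -0.0305 s
t_corrected = t_still + dt = 10.21 + (-0.0305)
t_corrected = 10.1795 s

10.1795 s


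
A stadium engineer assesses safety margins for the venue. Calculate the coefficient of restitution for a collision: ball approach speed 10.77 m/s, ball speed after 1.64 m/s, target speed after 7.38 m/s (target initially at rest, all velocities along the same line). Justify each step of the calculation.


e = (v2_after - v1_after) / (v1_before - v2_before)
Numerator = 7.38 - 1.64 = 5.74
Denominator = 10.77 - 0 = 10.77
e = 5.74 / 10.77 = 0.533

0.533


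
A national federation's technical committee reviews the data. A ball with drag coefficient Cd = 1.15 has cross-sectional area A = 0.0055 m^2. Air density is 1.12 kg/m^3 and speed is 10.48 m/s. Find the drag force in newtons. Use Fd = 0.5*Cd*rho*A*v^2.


Fd = 0.5 * Cd * rho * A * v^2
Fd = 0.5 * 1.15 * 1.12 * 0.0055 * 10.48^2
v^2 = 109.8304
Fd = 0.5 * 1.15 * 1.12 * 0.0055 * 109.8304 = 0.389 N

0.389 N


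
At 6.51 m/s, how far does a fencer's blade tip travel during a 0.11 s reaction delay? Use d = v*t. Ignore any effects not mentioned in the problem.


d = v * t
d = 6.51 * 0.11
d = 0.7161 m

0.7161 m


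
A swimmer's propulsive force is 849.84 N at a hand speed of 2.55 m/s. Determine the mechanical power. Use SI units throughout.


P = F * v
P = 849.84 * 2.55
P = 2167.092 W

2167.092 W


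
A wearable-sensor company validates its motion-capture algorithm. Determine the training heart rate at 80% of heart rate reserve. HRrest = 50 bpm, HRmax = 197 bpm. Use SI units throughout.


Target = HRrest + pct*(HRmax - HRrest)
Heart rate reserve = HRmax - HRrest = 197 - 50 = 147 bpm
Fraction = 80% = 0.8
Target = 50 + 0.8 * 147
Target = 50 + 117.6 = 167.6 bpm

167.6 bpm


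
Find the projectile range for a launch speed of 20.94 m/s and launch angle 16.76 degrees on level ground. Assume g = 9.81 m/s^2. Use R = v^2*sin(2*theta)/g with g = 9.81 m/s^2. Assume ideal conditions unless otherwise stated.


R = v^2 * sin(2*theta) / g
Convert angle to radians: theta = 16.76 deg = 0.2925 rad
sin(2*theta) = sin(0.585) = 0.5522
R = 20.94^2 * 0.5522 / 9.81
R = 438.4836 * 0.5522 / 9.81 = 24.6833 m

24.6833 m


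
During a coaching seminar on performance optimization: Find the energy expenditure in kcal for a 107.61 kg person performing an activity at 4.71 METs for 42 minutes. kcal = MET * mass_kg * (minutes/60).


kcal = MET * mass * time_hr
Convert time: 42 min = 0.7 hr
kcal = 4.71 * 107.61 * 0.7
kcal = 354.7902 kcal

354.7902 kcal


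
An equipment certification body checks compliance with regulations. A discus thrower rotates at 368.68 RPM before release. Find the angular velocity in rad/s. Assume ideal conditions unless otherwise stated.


omega = RPM * 2 * pi / 60
omega = 368.68 * 2 * 3.14159 / 60
omega = 2316.4848 / 60 = 38.6081 rad/s

38.6081 rad/s


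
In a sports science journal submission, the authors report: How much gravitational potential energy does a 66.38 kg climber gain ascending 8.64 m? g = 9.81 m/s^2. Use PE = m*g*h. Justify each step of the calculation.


PE = m * g * h
PE = 66.38 * 9.81 * 8.64
PE = 651.1878 * 8.64 = 5626.2626 J

5626.2626 J


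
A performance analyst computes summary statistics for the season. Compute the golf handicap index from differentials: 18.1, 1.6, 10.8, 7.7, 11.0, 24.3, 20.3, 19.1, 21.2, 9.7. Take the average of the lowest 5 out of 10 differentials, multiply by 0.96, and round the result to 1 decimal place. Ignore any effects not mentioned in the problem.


All differentials: 18.1, 1.6, 10.8, 7.7, 11.0, 24.3, 20.3, 19.1, 21.2, 9.7
Sorted: 1.6, 7.7, 9.7, 10.8, 11.0, 18.1, 19.1, 20.3, 21.2, 24.3
Best 5: 1.6, 7.7, 9.7, 10.8, 11.0
Average of best = 40.8 / 5 = 8.16
Raw index = 8.16 * 0.96 = 7.8336
Handicap index = round(7.8336, 1) = 7.8

7.8


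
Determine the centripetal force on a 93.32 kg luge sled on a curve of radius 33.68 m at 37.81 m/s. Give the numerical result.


Fc = m * v^2 / r
v^2 = 37.81^2 = 1429.5961
Fc = 93.32 * 1429.5961 / 33.68
Fc = 133409.9081 / 33.68 = 3961.1018 N

3961.1018 N


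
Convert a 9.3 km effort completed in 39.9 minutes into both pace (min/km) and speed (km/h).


Pace = time / distance = 39.9 min / 9.3 km = 4.2903 min/km
Speed = distance / time_in_hours = 9.3 / 0.665 hr
Speed = 13.985 km/h

4.2903 min/km, 13.985 km/h


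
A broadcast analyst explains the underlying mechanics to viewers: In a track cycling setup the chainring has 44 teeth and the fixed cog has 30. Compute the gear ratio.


GR = front_teeth / rear_teeth
GR = 44 / 30
GR = 1.4667

1.4667


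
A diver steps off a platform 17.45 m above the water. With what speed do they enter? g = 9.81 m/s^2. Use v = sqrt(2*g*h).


v = sqrt(2 * g * h)
v = sqrt(2 * 9.81 * 17.45)
v = sqrt(342.369) = 18.5032 m/s

18.5032 m/s


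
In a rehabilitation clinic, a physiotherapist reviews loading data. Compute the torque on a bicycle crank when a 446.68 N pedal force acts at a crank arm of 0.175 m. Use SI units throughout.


tau = F * d
tau = 446.68 * 0.175
tau = 78.169 N*m

78.169 N*m


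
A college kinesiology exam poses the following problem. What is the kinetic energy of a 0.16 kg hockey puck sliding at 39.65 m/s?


KE = 0.5 * m * v^2
KE = 0.5 * 0.16 * 39.65^2
KE = 0.5 * 0.16 * 1572.1225 = 125.7698 J

125.7698 J


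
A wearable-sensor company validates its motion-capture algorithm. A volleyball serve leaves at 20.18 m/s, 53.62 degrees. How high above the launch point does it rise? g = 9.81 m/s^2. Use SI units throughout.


H = (v*sin(theta))^2 / (2*g)
vy = v*sin(theta) = 20.18 * sin(53.62 deg) = 16.2469 m/s
H = vy^2 / (2*g) = 263.9629 / (2*9.81)
H = 263.9629 / 19.62 = 13.4538 m

13.4538 m


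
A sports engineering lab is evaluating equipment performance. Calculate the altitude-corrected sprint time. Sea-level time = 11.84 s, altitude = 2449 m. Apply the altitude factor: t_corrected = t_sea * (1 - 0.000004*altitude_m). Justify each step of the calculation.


Correction factor = 1 - 0.000004 * 2449 = 0.990204
t_corrected = t_sea * factor = 11.84 * 0.990204
t_corrected = 11.724 s

11.724 s


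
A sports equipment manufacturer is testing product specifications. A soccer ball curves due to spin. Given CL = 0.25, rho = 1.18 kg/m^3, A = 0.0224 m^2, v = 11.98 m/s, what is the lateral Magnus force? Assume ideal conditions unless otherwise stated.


FM = 0.5 * CL * rho * A * v^2
FM = 0.5 * 0.25 * 1.18 * 0.0224 * 11.98^2
v^2 = 143.5204
FM = 0.5 * 0.25 * 1.18 * 0.0224 * 143.5204 = 0.4742 N

0.4742 N


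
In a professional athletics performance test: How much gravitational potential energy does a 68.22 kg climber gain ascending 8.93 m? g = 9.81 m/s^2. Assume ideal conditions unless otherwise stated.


PE = m * g * h
PE = 68.22 * 9.81 * 8.93
PE = 669.2382 * 8.93 = 5976.2971 J

5976.2971 J


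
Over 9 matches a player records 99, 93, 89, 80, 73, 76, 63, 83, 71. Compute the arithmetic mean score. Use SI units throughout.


Average = sum / n
Sum = 727
Average = 727 / 9 = 80.7778

80.7778


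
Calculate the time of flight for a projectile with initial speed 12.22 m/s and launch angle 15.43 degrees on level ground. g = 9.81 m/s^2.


T = 2*v*sin(theta)/g
sin(theta) = sin(15.43 deg) = 0.2661
T = 2*12.22*0.2661 / 9.81
T = 6.5025 / 9.81 = 0.6628 s

0.6628 s


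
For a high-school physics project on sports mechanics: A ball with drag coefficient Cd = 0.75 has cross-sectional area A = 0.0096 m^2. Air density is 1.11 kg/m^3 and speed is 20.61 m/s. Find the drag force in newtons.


Fd = 0.5 * Cd * rho * A * v^2
Fd = 0.5 * 0.75 * 1.11 * 0.0096 * 20.61^2
v^2 = 424.7721
Fd = 0.5 * 0.75 * 1.11 * 0.0096 * 424.7721 = 1.6974 N

1.6974 N


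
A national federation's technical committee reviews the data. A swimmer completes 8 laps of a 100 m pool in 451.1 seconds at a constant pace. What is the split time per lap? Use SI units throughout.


Split time = total_time / n_laps = 451.1 / 8
Split time = 56.3875 s per lap

56.3875 s


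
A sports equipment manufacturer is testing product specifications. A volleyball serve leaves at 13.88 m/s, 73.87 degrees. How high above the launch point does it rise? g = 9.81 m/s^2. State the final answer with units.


H = (v*sin(theta))^2 / (2*g)
vy = v*sin(theta) = 13.88 * sin(73.87 deg) = 13.3336 m/s
H = vy^2 / (2*g) = 177.7848 / (2*9.81)
H = 177.7848 / 19.62 = 9.0614 m

9.0614 m


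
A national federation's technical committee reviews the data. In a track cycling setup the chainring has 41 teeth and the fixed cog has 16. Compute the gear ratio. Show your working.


GR = front_teeth / rear_teeth
GR = 41 / 16
GR = 2.5625

2.5625


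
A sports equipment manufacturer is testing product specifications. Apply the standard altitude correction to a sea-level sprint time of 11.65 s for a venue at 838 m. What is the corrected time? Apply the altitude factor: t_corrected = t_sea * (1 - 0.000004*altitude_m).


Correction factor = 1 - 0.000004 * 838 = 0.996648
t_corrected = t_sea * factor = 11.65 * 0.996648
t_corrected = 11.6109 s

11.6109 s


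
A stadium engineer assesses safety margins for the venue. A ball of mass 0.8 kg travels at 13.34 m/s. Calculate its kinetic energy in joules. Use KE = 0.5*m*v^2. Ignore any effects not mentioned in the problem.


KE = 0.5 * m * v^2
KE = 0.5 * 0.8 * 13.34^2
KE = 0.5 * 0.8 * 177.9556 = 71.1822 J

71.1822 J


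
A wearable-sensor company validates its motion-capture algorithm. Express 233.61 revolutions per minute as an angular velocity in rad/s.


omega = RPM * 2 * pi / 60
omega = 233.61 * 2 * 3.14159 / 60
omega = 1467.8149 / 60 = 24.4636 rad/s

24.4636 rad/s


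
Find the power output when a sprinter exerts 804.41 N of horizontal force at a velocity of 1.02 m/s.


P = F * v
P = 804.41 * 1.02
P = 820.4982 W

820.4982 W


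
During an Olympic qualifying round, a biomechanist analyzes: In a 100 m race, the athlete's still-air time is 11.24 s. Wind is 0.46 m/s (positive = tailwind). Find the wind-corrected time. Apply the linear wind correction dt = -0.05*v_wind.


dt = -0.05 * v_wind = -0.05 * 0.46 = -0.023 s
t_corrected = t_still + dt = 11.24 + (-0.023)
t_corrected = 11.217 s

11.217 s


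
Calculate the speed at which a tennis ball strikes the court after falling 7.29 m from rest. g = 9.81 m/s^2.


v = sqrt(2 * g * h)
v = sqrt(2 * 9.81 * 7.29)
v = sqrt(143.0298) = 11.9595 m/s

11.9595 m/s


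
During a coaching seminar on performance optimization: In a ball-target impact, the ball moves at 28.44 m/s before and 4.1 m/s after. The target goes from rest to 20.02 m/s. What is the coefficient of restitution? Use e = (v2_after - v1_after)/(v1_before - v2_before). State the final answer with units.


e = (v2_after - v1_after) / (v1_before - v2_before)
Numerator = 20.02 - 4.1 = 15.92
Denominator = 28.44 - 0 = 28.44
e = 15.92 / 28.44 = 0.5598

0.5598


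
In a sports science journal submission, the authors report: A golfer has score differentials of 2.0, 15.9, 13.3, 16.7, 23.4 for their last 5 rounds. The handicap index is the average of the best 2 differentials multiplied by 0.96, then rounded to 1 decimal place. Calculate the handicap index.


All differentials: 2.0, 15.9, 13.3, 16.7, 23.4
Sorted: 2.0, 13.3, 15.9, 16.7, 23.4
Best 2: 2.0, 13.3
Average of best = 15.3 / 2 = 7.65
Raw index = 7.65 * 0.96 = 7.344
Handicap index = round(7.344, 1) = 7.3

7.3


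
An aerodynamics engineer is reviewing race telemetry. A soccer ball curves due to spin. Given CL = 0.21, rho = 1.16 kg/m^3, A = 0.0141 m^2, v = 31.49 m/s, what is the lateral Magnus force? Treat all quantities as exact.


FM = 0.5 * CL * rho * A * v^2
FM = 0.5 * 0.21 * 1.16 * 0.0141 * 31.49^2
v^2 = 991.6201
FM = 0.5 * 0.21 * 1.16 * 0.0141 * 991.6201 = 1.703 N

1.703 N


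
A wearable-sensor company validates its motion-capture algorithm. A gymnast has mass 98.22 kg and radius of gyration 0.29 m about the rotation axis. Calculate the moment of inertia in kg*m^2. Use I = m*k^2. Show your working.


I = m * k^2
I = 98.22 * 0.29^2
I = 98.22 * 0.0841 = 8.2603 kg*m^2

8.2603 kg*m^2


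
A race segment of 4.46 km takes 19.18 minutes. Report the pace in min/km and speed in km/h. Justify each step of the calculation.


Pace = time / distance = 19.18 min / 4.46 km = 4.3004 min/km
Speed = distance / time_in_hours = 4.46 / 0.3197 hr
Speed = 13.952 km/h

4.3004 min/km, 13.952 km/h


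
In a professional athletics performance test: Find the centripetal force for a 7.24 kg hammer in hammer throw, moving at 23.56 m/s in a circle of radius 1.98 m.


Fc = m * v^2 / r
v^2 = 23.56^2 = 555.0736
Fc = 7.24 * 555.0736 / 1.98
Fc = 4018.7329 / 1.98 = 2029.6631 N

2029.6631 N


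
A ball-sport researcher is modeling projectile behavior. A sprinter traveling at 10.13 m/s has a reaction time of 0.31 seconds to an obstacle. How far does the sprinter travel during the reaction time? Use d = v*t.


d = v * t
d = 10.13 * 0.31
d = 3.1403 m

3.1403 m


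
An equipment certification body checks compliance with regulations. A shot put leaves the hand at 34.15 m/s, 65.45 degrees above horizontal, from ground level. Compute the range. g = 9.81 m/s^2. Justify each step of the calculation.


R = v^2 * sin(2*theta) / g
Convert angle to radians: theta = 65.45 deg = 1.1423 rad
sin(2*theta) = sin(2.2846) = 0.7559
R = 34.15^2 * 0.7559 / 9.81
R = 1166.2225 * 0.7559 / 9.81 = 89.8566 m

89.8566 m


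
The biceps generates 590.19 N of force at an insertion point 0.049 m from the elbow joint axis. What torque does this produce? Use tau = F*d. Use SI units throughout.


tau = F * d
tau = 590.19 * 0.049
tau = 28.9193 N*m

28.9193 N*m


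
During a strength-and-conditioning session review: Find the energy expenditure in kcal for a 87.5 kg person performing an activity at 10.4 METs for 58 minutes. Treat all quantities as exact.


kcal = MET * mass * time_hr
Convert time: 58 min = 0.9667 hr
kcal = 10.4 * 87.5 * 0.9667
kcal = 879.6667 kcal

879.6667 kcal


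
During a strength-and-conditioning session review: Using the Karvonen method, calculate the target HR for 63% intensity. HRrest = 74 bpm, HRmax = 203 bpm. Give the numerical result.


Target = HRrest + pct*(HRmax - HRrest)
Heart rate reserve = HRmax - HRrest = 203 - 74 = 129 bpm
Fraction = 63% = 0.63
Target = 74 + 0.63 * 129
Target = 74 + 81.27 = 155.27 bpm

155.27 bpm


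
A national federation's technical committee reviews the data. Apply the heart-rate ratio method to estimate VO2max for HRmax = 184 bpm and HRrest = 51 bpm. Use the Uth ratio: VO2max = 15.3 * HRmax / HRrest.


VO2max = 15.3 * HRmax / HRrest
VO2max = 15.3 * 184 / 51
VO2max = 2815.2 / 51 = 55.2 mL/kg/min

55.2 mL/kg/min


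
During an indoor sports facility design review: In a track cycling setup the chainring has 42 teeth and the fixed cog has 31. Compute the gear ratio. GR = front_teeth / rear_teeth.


GR = front_teeth / rear_teeth
GR = 42 / 31
GR = 1.3548

1.3548


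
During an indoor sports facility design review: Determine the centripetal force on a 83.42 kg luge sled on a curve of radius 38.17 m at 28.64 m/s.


Fc = m * v^2 / r
v^2 = 28.64^2 = 820.2496
Fc = 83.42 * 820.2496 / 38.17
Fc = 68425.2216 / 38.17 = 1792.644 N

1792.644 N


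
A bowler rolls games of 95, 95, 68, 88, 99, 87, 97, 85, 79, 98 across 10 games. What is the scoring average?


Average = sum / n
Sum = 891
Average = 891 / 10 = 89.1

89.1


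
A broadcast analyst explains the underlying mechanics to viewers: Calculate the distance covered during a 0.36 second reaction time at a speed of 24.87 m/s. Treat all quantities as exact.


d = v * t
d = 24.87 * 0.36
d = 8.9532 m

8.9532 m


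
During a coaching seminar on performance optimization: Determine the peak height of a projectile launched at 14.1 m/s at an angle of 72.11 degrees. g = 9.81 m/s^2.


H = (v*sin(theta))^2 / (2*g)
vy = v*sin(theta) = 14.1 * sin(72.11 deg) = 13.4182 m/s
H = vy^2 / (2*g) = 180.0491 / (2*9.81)
H = 180.0491 / 19.62 = 9.1768 m

9.1768 m


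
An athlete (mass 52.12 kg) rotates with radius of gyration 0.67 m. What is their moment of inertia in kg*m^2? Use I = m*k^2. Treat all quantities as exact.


I = m * k^2
I = 52.12 * 0.67^2
I = 52.12 * 0.4489 = 23.3967 kg*m^2

23.3967 kg*m^2


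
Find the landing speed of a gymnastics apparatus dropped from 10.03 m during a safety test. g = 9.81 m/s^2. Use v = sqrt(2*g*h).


v = sqrt(2 * g * h)
v = sqrt(2 * 9.81 * 10.03)
v = sqrt(196.7886) = 14.0281 m/s

14.0281 m/s


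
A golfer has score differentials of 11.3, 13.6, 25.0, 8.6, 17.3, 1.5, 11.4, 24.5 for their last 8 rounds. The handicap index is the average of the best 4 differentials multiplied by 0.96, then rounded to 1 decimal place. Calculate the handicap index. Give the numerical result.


All differentials: 11.3, 13.6, 25.0, 8.6, 17.3, 1.5, 11.4, 24.5
Sorted: 1.5, 8.6, 11.3, 11.4, 13.6, 17.3, 24.5, 25.0
Best 4: 1.5, 8.6, 11.3, 11.4
Average of best = 32.8 / 4 = 8.2
Raw index = 8.2 * 0.96 = 7.872
Handicap index = round(7.872, 1) = 7.9

7.9


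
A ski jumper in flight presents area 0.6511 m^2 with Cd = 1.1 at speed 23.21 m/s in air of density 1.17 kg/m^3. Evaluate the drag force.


Fd = 0.5 * Cd * rho * A * v^2
Fd = 0.5 * 1.1 * 1.17 * 0.6511 * 23.21^2
v^2 = 538.7041
Fd = 0.5 * 1.1 * 1.17 * 0.6511 * 538.7041 = 225.7078 N

225.7078 N


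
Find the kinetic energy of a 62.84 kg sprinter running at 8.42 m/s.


KE = 0.5 * m * v^2
KE = 0.5 * 62.84 * 8.42^2
KE = 0.5 * 62.84 * 70.8964 = 2227.5649 J

2227.5649 J


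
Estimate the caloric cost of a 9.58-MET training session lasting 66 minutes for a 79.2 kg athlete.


kcal = MET * mass * time_hr
Convert time: 66 min = 1.1 hr
kcal = 9.58 * 79.2 * 1.1
kcal = 834.6096 kcal

834.6096 kcal


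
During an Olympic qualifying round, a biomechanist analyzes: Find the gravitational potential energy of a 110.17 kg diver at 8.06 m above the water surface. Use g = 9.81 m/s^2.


PE = m * g * h
PE = 110.17 * 9.81 * 8.06
PE = 1080.7677 * 8.06 = 8710.9877 J

8710.9877 J


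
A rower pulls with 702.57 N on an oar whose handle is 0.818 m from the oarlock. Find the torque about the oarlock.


tau = F * d
tau = 702.57 * 0.818
tau = 574.7023 N*m

574.7023 N*m


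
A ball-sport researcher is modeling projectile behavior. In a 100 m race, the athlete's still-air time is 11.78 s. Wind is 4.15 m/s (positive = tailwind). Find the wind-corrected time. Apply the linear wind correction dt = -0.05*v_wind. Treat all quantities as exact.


dt = -0.05 * v_wind = -0.05 * 4.15 = -0.2075 s
t_corrected = t_still + dt = 11.78 + (-0.2075)
t_corrected = 11.5725 s

11.5725 s


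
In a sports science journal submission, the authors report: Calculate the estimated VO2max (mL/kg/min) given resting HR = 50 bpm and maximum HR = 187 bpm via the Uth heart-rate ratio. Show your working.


VO2max = 15.3 * HRmax / HRrest
VO2max = 15.3 * 187 / 50
VO2max = 2861.1 / 50 = 57.222 mL/kg/min

57.222 mL/kg/min


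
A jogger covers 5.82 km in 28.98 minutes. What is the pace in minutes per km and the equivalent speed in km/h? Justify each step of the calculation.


Pace = time / distance = 28.98 min / 5.82 km = 4.9794 min/km
Speed = distance / time_in_hours = 5.82 / 0.483 hr
Speed = 12.0497 km/h

4.9794 min/km, 12.0497 km/h


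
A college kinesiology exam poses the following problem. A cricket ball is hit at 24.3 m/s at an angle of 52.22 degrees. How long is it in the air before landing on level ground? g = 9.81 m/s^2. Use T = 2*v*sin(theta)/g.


T = 2*v*sin(theta)/g
sin(theta) = sin(52.22 deg) = 0.7904
T = 2*24.3*0.7904 / 9.81
T = 38.4119 / 9.81 = 3.9156 s

3.9156 s


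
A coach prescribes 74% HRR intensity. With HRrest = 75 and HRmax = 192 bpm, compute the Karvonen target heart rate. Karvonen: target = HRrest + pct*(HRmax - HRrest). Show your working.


Target = HRrest + pct*(HRmax - HRrest)
Heart rate reserve = HRmax - HRrest = 192 - 75 = 117 bpm
Fraction = 74% = 0.74
Target = 75 + 0.74 * 117
Target = 75 + 86.58 = 161.58 bpm

161.58 bpm


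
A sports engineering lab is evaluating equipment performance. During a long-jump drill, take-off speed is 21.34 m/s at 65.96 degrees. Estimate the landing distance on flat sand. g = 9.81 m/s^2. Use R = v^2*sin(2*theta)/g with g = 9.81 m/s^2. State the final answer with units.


R = v^2 * sin(2*theta) / g
Convert angle to radians: theta = 65.96 deg = 1.1512 rad
sin(2*theta) = sin(2.3024) = 0.7441
R = 21.34^2 * 0.7441 / 9.81
R = 455.3956 * 0.7441 / 9.81 = 34.5413 m

34.5413 m


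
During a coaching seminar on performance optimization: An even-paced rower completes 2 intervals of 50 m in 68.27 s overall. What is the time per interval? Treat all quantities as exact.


Split time = total_time / n_laps = 68.27 / 2
Split time = 34.135 s per lap

34.135 s


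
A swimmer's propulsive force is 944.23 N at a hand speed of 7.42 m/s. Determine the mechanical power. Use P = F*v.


P = F * v
P = 944.23 * 7.42
P = 7006.1866 W

7006.1866 W


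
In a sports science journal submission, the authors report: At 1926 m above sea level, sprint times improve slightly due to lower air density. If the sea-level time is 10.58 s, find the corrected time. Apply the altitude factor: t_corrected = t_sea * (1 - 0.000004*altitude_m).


Correction factor = 1 - 0.000004 * 1926 = 0.992296
t_corrected = t_sea * factor = 10.58 * 0.992296
t_corrected = 10.4985 s

10.4985 s


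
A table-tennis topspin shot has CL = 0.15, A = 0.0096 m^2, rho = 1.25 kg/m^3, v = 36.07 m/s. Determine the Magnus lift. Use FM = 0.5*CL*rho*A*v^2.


FM = 0.5 * CL * rho * A * v^2
FM = 0.5 * 0.15 * 1.25 * 0.0096 * 36.07^2
v^2 = 1301.0449
FM = 0.5 * 0.15 * 1.25 * 0.0096 * 1301.0449 = 1.1709 N

1.1709 N


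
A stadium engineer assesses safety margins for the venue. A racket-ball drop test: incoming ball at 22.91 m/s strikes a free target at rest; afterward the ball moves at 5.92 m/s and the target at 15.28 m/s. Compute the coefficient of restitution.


e = (v2_after - v1_after) / (v1_before - v2_before)
Numerator = 15.28 - 5.92 = 9.36
Denominator = 22.91 - 0 = 22.91
e = 9.36 / 22.91 = 0.4086

0.4086


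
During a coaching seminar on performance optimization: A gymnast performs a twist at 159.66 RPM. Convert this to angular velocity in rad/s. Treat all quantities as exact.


omega = RPM * 2 * pi / 60
omega = 159.66 * 2 * 3.14159 / 60
omega = 1003.1734 / 60 = 16.7196 rad/s

16.7196 rad/s


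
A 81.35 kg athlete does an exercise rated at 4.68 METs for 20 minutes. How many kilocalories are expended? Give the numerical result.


kcal = MET * mass * time_hr
Convert time: 20 min = 0.3333 hr
kcal = 4.68 * 81.35 * 0.3333
kcal = 126.906 kcal

126.906 kcal


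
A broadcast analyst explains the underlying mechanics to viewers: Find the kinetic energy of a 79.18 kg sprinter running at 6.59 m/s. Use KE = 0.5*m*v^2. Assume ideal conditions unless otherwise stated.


KE = 0.5 * m * v^2
KE = 0.5 * 79.18 * 6.59^2
KE = 0.5 * 79.18 * 43.4281 = 1719.3185 J

1719.3185 J


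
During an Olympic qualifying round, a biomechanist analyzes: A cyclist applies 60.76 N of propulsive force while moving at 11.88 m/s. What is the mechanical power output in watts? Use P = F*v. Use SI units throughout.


P = F * v
P = 60.76 * 11.88
P = 721.8288 W

721.8288 W


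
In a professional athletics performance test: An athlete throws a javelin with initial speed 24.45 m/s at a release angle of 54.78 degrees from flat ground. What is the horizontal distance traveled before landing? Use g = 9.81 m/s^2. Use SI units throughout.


R = v^2 * sin(2*theta) / g
Convert angle to radians: theta = 54.78 deg = 0.9561 rad
sin(2*theta) = sin(1.9122) = 0.9423
R = 24.45^2 * 0.9423 / 9.81
R = 597.8025 * 0.9423 / 9.81 = 57.4214 m

57.4214 m


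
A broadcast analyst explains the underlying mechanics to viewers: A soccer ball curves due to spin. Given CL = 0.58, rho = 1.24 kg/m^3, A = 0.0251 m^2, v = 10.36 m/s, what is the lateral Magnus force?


FM = 0.5 * CL * rho * A * v^2
FM = 0.5 * 0.58 * 1.24 * 0.0251 * 10.36^2
v^2 = 107.3296
FM = 0.5 * 0.58 * 1.24 * 0.0251 * 107.3296 = 0.9688 N

0.9688 N


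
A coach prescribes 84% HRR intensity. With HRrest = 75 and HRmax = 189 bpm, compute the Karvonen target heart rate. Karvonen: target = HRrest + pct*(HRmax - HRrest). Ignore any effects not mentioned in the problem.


Target = HRrest + pct*(HRmax - HRrest)
Heart rate reserve = HRmax - HRrest = 189 - 75 = 114 bpm
Fraction = 84% = 0.84
Target = 75 + 0.84 * 114
Target = 75 + 95.76 = 170.76 bpm

170.76 bpm


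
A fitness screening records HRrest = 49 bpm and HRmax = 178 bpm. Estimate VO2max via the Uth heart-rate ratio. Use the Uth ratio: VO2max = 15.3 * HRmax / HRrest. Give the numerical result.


VO2max = 15.3 * HRmax / HRrest
VO2max = 15.3 * 178 / 49
VO2max = 2723.4 / 49 = 55.5796 mL/kg/min

55.5796 mL/kg/min


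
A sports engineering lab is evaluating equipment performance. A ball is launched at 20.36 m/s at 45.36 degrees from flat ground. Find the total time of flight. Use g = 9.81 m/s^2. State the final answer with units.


T = 2*v*sin(theta)/g
sin(theta) = sin(45.36 deg) = 0.7115
T = 2*20.36*0.7115 / 9.81
T = 28.9737 / 9.81 = 2.9535 s

2.9535 s


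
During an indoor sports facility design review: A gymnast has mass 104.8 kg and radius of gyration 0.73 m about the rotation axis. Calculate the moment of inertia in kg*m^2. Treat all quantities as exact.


I = m * k^2
I = 104.8 * 0.73^2
I = 104.8 * 0.5329 = 55.8479 kg*m^2

55.8479 kg*m^2


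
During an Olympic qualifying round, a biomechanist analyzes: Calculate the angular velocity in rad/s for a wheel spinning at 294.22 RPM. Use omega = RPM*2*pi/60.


omega = RPM * 2 * pi / 60
omega = 294.22 * 2 * 3.14159 / 60
omega = 1848.6388 / 60 = 30.8106 rad/s

30.8106 rad/s
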